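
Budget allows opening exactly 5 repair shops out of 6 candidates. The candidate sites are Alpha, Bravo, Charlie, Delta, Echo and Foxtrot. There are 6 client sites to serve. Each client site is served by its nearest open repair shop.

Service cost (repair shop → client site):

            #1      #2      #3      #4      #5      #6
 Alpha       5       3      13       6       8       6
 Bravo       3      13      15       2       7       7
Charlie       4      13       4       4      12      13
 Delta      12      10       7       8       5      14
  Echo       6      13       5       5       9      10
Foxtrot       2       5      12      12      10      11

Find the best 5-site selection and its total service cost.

With exactly 5 open, each client site uses its cheapest among the chosen.
{Alpha, Bravo, Charlie, Delta, Foxtrot}: #1→Foxtrot 2, #2→Alpha 3, #3→Charlie 4, #4→Bravo 2, #5→Delta 5, #6→Alpha 6. Service cost 22.
{Alpha, Bravo, Charlie, Delta, Echo}: service cost 23
{Alpha, Bravo, Delta, Echo, Foxtrot}: service cost 23
Among all 6 size-5 choices, {Alpha, Bravo, Charlie, Delta, Foxtrot} is lowest.

Choose Alpha, Bravo, Charlie, Delta and Foxtrot; total service cost 22.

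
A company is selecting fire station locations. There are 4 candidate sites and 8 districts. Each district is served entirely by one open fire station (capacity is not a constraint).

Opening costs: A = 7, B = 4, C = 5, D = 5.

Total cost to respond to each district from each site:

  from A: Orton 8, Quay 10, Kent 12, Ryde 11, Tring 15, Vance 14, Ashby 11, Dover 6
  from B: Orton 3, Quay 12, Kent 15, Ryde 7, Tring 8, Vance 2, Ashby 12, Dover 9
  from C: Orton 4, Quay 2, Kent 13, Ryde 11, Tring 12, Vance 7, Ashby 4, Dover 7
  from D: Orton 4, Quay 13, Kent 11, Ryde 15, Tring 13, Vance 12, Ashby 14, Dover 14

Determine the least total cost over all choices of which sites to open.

Minimum total cost: 55

For any fixed open set, each district goes to its cheapest open site; total = fixed + service.
{B, C}: Orton→B 3, Quay→C 2, Kent→C 13, Ryde→B 7, Tring→B 8, Vance→B 2, Ashby→C 4, Dover→C 7. Service 46; fixed 9; total 55.
{B, C, D}: service 44 + fixed 14 = 58
{A, B, C}: service 44 + fixed 16 = 60
{A, B, C, D}: service 43 + fixed 21 = 64
No other subset beats 55.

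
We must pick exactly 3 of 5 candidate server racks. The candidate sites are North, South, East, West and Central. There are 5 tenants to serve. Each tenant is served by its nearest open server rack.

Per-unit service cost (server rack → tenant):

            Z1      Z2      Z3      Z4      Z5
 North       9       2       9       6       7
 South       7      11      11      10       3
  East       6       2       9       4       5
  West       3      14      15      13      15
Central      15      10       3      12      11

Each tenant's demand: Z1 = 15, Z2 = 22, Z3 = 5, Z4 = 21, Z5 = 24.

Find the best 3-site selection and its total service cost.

With exactly 3 open, each tenant uses its cheapest among the chosen.
{South, East, West}: Z1→West 3·15=45, Z2→East 2·22=44, Z3→East 9·5=45, Z4→East 4·21=84, Z5→South 3·24=72. Service cost 290.
{South, East, Central}: service cost 305
{East, West, Central}: service cost 308
Among all 10 size-3 choices, {South, East, West} is lowest.

Choose South, East and West; total service cost 290.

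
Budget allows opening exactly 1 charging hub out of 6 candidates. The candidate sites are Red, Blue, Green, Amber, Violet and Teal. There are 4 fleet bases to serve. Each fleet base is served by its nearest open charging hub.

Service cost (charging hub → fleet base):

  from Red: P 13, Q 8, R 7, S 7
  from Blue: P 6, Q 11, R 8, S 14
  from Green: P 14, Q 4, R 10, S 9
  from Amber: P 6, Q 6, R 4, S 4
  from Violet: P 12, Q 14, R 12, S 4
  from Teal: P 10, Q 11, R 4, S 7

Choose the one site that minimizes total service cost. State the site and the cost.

Choose Amber only; total service cost 20.

With exactly 1 open, each fleet base uses its cheapest among the chosen.
{Amber}: P→Amber 6, Q→Amber 6, R→Amber 4, S→Amber 4. Service cost 20.
{Teal}: service cost 32
{Red}: service cost 35
Among all 6 size-1 choices, {Amber} is lowest.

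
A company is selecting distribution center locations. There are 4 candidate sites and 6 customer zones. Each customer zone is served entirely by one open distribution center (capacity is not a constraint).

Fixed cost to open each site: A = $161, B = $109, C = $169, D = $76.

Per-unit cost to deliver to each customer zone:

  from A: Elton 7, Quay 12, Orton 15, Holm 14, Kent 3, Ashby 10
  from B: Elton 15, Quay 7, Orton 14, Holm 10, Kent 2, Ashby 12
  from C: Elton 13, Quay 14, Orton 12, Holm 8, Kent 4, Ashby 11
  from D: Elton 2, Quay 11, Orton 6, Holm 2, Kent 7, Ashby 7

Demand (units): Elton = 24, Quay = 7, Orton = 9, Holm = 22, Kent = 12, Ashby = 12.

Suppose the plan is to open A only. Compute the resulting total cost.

Each customer zone is assigned to its cheapest site among the open ones.
{A}: Elton→A 7·24=168, Quay→A 12·7=84, Orton→A 15·9=135, Holm→A 14·22=308, Kent→A 3·12=36, Ashby→A 10·12=120. Service 851; fixed 161; total 1012.

Total cost: 1012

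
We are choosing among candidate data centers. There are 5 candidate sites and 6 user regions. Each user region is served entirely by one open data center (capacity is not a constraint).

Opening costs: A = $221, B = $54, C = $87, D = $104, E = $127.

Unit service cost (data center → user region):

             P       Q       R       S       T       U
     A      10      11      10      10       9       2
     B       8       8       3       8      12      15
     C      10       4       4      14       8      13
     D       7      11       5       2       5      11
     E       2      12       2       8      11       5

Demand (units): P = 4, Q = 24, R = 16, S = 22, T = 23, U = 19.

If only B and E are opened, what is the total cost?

Each user region is assigned to its cheapest site among the open ones.
{B, E}: P→E 2·4=8, Q→B 8·24=192, R→E 2·16=32, S→B 8·22=176, T→E 11·23=253, U→E 5·19=95. Service 756; fixed 181; total 937.

Total cost: 937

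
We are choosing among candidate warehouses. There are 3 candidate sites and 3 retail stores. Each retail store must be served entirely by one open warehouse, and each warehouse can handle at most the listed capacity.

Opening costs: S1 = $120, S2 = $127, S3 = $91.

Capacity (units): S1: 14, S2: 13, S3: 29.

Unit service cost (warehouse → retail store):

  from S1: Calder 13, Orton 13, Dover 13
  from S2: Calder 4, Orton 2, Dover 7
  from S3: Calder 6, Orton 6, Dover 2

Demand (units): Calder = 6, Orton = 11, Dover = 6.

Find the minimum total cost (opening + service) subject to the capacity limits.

Open {S3}: Calder→S3 6·6=36, Orton→S3 6·11=66, Dover→S3 2·6=12.
Loads: S3 carries 23/29. Service 114; fixed 91; total 205.
Next best feasible plan costs 288.

Minimum total cost: 205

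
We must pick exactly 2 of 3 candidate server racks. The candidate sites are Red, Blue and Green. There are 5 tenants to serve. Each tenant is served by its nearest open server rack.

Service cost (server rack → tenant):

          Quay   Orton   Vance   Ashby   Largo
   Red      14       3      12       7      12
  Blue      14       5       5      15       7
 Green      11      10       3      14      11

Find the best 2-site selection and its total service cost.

With exactly 2 open, each tenant uses its cheapest among the chosen.
{Red, Green}: Quay→Green 11, Orton→Red 3, Vance→Green 3, Ashby→Red 7, Largo→Green 11. Service cost 35.
{Red, Blue}: service cost 36
{Blue, Green}: service cost 40
Among all 3 size-2 choices, {Red, Green} is lowest.

Choose Red and Green; total service cost 35.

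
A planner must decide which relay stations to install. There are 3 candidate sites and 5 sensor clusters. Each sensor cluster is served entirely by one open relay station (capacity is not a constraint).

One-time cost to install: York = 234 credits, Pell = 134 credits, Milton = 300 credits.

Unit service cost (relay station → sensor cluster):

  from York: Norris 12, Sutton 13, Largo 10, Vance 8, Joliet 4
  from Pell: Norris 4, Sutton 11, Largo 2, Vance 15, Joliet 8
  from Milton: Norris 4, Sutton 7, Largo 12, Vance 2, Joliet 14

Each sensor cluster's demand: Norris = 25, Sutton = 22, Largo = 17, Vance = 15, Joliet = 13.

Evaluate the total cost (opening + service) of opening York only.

Each sensor cluster is assigned to its cheapest site among the open ones.
{York}: Norris→York 12·25=300, Sutton→York 13·22=286, Largo→York 10·17=170, Vance→York 8·15=120, Joliet→York 4·13=52. Service 928; fixed 234; total 1162.

Total cost: 1162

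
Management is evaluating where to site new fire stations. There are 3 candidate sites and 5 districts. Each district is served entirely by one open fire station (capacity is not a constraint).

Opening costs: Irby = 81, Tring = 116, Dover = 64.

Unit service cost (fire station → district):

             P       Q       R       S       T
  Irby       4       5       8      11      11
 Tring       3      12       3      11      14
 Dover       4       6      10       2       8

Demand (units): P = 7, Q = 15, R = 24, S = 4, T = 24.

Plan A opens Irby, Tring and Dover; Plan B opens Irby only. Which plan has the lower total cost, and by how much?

Plan A: {Irby, Tring, Dover}: P→Tring 3·7=21, Q→Irby 5·15=75, R→Tring 3·24=72, S→Dover 2·4=8, T→Dover 8·24=192. Service 368; fixed 261; total 629.
Plan B: {Irby}: P→Irby 4·7=28, Q→Irby 5·15=75, R→Irby 8·24=192, S→Irby 11·4=44, T→Irby 11·24=264. Service 603; fixed 81; total 684.
Difference: |629 − 684| = 55.

Plan A is cheaper by 55.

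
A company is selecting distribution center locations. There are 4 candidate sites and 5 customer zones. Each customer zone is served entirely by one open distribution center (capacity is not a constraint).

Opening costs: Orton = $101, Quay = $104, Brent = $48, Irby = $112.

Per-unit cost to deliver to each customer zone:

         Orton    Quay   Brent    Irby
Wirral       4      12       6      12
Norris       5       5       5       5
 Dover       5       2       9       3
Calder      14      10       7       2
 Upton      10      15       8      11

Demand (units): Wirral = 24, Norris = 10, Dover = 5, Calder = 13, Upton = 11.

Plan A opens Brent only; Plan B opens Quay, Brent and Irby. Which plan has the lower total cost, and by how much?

Plan A: {Brent}: Wirral→Brent 6·24=144, Norris→Brent 5·10=50, Dover→Brent 9·5=45, Calder→Brent 7·13=91, Upton→Brent 8·11=88. Service 418; fixed 48; total 466.
Plan B: {Quay, Brent, Irby}: Wirral→Brent 6·24=144, Norris→Quay 5·10=50, Dover→Quay 2·5=10, Calder→Irby 2·13=26, Upton→Brent 8·11=88. Service 318; fixed 264; total 582.
Difference: |466 − 582| = 116.

Plan A is cheaper by 116.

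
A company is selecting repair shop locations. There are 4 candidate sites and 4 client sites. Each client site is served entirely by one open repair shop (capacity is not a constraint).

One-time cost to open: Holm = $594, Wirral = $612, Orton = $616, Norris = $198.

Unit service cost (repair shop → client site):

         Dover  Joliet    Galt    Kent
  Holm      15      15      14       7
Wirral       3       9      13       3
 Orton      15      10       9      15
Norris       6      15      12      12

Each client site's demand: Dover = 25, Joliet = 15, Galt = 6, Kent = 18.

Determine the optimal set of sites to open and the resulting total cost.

For any fixed open set, each client site goes to its cheapest open site; total = fixed + service.
{Norris}: Dover→Norris 6·25=150, Joliet→Norris 15·15=225, Galt→Norris 12·6=72, Kent→Norris 12·18=216. Service 663; fixed 198; total 861.
{Wirral}: service 342 + fixed 612 = 954
{Wirral, Norris}: Dover→Wirral 3·25=75, Joliet→Wirral 9·15=135, Galt→Norris 12·6=72, Kent→Wirral 3·18=54. Service 336; fixed 810; total 1146.
{Holm, Wirral, Orton, Norris}: Dover→Wirral 3·25=75, Joliet→Wirral 9·15=135, Galt→Orton 9·6=54, Kent→Wirral 3·18=54. Service 318; fixed 2020; total 2338.
No other subset beats 861.

Open Norris only; minimum total cost 861.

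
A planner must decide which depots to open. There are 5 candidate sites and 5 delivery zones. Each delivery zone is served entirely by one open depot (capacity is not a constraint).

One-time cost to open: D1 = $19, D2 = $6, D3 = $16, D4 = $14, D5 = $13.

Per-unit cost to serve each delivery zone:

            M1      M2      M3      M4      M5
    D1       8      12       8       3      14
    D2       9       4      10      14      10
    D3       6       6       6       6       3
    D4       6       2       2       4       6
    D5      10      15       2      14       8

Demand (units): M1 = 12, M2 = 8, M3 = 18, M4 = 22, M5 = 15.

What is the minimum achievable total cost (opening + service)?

For any fixed open set, each delivery zone goes to its cheapest open site; total = fixed + service.
{D1, D3, D4}: M1→D3 6·12=72, M2→D4 2·8=16, M3→D4 2·18=36, M4→D1 3·22=66, M5→D3 3·15=45. Service 235; fixed 49; total 284.
{D3, D4}: service 257 + fixed 30 = 287
{D1, D2, D3, D4}: service 235 + fixed 55 = 290
{D1, D2, D3, D4, D5}: service 235 + fixed 68 = 303
No other subset beats 284.

Minimum total cost: 284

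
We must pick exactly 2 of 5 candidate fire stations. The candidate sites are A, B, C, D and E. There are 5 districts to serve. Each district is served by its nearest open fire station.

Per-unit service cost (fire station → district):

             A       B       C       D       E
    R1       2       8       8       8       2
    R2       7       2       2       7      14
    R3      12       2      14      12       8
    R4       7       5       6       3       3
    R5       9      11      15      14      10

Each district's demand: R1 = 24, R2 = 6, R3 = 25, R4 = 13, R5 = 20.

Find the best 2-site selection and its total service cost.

Choose B and E; total service cost 349.

With exactly 2 open, each district uses its cheapest among the chosen.
{B, E}: R1→E 2·24=48, R2→B 2·6=12, R3→B 2·25=50, R4→E 3·13=39, R5→E 10·20=200. Service cost 349.
{A, B}: service cost 355
{C, E}: service cost 499
Among all 10 size-2 choices, {B, E} is lowest.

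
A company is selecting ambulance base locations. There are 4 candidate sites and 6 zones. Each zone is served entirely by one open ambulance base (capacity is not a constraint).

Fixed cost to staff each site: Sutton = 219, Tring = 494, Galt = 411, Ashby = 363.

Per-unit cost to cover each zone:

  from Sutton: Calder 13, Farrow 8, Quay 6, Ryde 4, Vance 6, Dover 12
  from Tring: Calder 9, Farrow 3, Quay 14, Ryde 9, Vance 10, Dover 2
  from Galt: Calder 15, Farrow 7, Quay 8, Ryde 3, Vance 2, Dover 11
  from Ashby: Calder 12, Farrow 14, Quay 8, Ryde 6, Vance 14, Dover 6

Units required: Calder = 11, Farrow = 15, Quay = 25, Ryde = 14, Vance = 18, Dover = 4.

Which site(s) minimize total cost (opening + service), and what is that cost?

Open Sutton only; minimum total cost 844.

For any fixed open set, each zone goes to its cheapest open site; total = fixed + service.
{Sutton}: Calder→Sutton 13·11=143, Farrow→Sutton 8·15=120, Quay→Sutton 6·25=150, Ryde→Sutton 4·14=56, Vance→Sutton 6·18=108, Dover→Sutton 12·4=48. Service 625; fixed 219; total 844.
{Galt}: Calder→Galt 15·11=165, Farrow→Galt 7·15=105, Quay→Galt 8·25=200, Ryde→Galt 3·14=42, Vance→Galt 2·18=36, Dover→Galt 11·4=44. Service 592; fixed 411; total 1003.
{Sutton, Galt}: Calder→Sutton 13·11=143, Farrow→Galt 7·15=105, Quay→Sutton 6·25=150, Ryde→Galt 3·14=42, Vance→Galt 2·18=36, Dover→Galt 11·4=44. Service 520; fixed 630; total 1150.
{Sutton, Tring, Galt, Ashby}: Calder→Tring 9·11=99, Farrow→Tring 3·15=45, Quay→Sutton 6·25=150, Ryde→Galt 3·14=42, Vance→Galt 2·18=36, Dover→Tring 2·4=8. Service 380; fixed 1487; total 1867.
No other subset beats 844.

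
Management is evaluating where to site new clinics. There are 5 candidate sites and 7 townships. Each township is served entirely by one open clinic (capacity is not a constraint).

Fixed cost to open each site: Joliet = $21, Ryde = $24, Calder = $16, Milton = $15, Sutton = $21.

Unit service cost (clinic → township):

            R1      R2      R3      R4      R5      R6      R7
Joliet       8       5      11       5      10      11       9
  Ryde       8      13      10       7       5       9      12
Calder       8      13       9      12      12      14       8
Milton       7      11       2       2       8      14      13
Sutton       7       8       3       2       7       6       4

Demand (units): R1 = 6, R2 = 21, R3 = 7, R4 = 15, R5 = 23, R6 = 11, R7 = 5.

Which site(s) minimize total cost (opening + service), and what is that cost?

Open Joliet, Ryde and Sutton; minimum total cost 465.

For any fixed open set, each township goes to its cheapest open site; total = fixed + service.
{Joliet, Ryde, Sutton}: R1→Sutton 7·6=42, R2→Joliet 5·21=105, R3→Sutton 3·7=21, R4→Sutton 2·15=30, R5→Ryde 5·23=115, R6→Sutton 6·11=66, R7→Sutton 4·5=20. Service 399; fixed 66; total 465.
{Joliet, Ryde, Milton, Sutton}: service 392 + fixed 81 = 473
{Joliet, Ryde, Calder, Sutton}: service 399 + fixed 82 = 481
{Joliet, Ryde, Calder, Milton, Sutton}: R1→Milton 7·6=42, R2→Joliet 5·21=105, R3→Milton 2·7=14, R4→Milton 2·15=30, R5→Ryde 5·23=115, R6→Sutton 6·11=66, R7→Sutton 4·5=20. Service 392; fixed 97; total 489.
No other subset beats 465.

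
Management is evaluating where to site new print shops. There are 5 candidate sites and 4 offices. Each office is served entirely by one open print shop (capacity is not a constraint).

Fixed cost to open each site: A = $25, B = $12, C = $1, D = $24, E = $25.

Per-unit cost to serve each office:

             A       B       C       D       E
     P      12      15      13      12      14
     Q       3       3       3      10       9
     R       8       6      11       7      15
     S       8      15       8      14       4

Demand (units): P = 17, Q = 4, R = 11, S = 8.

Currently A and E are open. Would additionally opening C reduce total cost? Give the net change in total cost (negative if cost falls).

No — net change +1 (cost rises by 1).

Current service cost with {A, E}: 336.
Adding C: each office re-picks its cheapest; new service cost 336, saving 0.
Extra fixed cost: 1. Net change = 1 − 0 = 1.
(Totals: 386 → 387.)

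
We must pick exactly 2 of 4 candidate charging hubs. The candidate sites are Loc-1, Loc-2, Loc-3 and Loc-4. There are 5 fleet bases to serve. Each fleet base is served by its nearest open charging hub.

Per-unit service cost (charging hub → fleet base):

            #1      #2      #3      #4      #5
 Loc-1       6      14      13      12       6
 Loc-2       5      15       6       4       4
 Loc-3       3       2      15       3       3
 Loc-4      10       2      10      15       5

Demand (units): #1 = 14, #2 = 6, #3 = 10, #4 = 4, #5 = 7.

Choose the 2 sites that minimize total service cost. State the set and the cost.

Choose Loc-2 and Loc-3; total service cost 147.

With exactly 2 open, each fleet base uses its cheapest among the chosen.
{Loc-2, Loc-3}: #1→Loc-3 3·14=42, #2→Loc-3 2·6=12, #3→Loc-2 6·10=60, #4→Loc-3 3·4=12, #5→Loc-3 3·7=21. Service cost 147.
{Loc-2, Loc-4}: service cost 186
{Loc-3, Loc-4}: service cost 187
Among all 6 size-2 choices, {Loc-2, Loc-3} is lowest.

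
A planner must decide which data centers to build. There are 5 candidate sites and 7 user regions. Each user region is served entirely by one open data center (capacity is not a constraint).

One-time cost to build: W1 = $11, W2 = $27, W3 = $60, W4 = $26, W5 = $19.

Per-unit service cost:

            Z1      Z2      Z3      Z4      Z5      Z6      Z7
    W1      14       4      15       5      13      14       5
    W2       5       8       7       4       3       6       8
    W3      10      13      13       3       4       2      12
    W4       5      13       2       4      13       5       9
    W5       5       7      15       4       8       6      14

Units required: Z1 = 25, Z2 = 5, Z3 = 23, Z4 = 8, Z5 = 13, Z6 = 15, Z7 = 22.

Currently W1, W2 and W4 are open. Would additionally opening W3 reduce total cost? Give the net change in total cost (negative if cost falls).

Current service cost with {W1, W2, W4}: 447.
Adding W3: each user region re-picks its cheapest; new service cost 394, saving 53.
Extra fixed cost: 60. Net change = 60 − 53 = 7.
(Totals: 511 → 518.)

No — net change +7 (cost rises by 7).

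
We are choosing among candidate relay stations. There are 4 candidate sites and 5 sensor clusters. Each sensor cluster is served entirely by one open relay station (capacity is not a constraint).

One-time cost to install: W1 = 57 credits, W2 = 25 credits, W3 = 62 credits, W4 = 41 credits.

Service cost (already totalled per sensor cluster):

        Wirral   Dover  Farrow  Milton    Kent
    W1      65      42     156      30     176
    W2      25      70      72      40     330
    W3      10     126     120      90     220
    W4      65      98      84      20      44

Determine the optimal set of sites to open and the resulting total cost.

For any fixed open set, each sensor cluster goes to its cheapest open site; total = fixed + service.
{W2, W4}: Wirral→W2 25, Dover→W2 70, Farrow→W2 72, Milton→W4 20, Kent→W4 44. Service 231; fixed 66; total 297.
{W1, W2, W4}: Wirral→W2 25, Dover→W1 42, Farrow→W2 72, Milton→W4 20, Kent→W4 44. Service 203; fixed 123; total 326.
{W2, W3, W4}: Wirral→W3 10, Dover→W2 70, Farrow→W2 72, Milton→W4 20, Kent→W4 44. Service 216; fixed 128; total 344.
{W1, W2, W3, W4}: Wirral→W3 10, Dover→W1 42, Farrow→W2 72, Milton→W4 20, Kent→W4 44. Service 188; fixed 185; total 373.
No other subset beats 297.

Open W2 and W4; minimum total cost 297.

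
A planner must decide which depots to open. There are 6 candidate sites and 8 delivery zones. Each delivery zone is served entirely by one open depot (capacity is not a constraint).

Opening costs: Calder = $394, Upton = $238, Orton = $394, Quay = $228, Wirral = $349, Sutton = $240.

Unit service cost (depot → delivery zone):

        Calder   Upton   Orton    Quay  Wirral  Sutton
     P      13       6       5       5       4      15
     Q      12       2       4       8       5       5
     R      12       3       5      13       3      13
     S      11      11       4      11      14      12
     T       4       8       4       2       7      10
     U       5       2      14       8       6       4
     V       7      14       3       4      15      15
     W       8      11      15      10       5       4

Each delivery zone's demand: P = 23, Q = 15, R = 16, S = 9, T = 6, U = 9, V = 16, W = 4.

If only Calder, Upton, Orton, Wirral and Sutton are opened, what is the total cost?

Total cost: 1927

Each delivery zone is assigned to its cheapest site among the open ones.
{Calder, Upton, Orton, Wirral, Sutton}: P→Wirral 4·23=92, Q→Upton 2·15=30, R→Upton 3·16=48, S→Orton 4·9=36, T→Calder 4·6=24, U→Upton 2·9=18, V→Orton 3·16=48, W→Sutton 4·4=16. Service 312; fixed 1615; total 1927.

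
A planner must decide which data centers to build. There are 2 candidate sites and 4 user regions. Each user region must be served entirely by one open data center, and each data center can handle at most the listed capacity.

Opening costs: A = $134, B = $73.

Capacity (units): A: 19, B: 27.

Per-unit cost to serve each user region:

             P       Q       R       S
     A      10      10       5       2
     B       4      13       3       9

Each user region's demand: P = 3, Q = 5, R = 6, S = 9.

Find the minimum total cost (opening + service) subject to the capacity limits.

Open {B}: P→B 4·3=12, Q→B 13·5=65, R→B 3·6=18, S→B 9·9=81.
Loads: B carries 23/27. Service 176; fixed 73; total 249.
Next best feasible plan costs 305.

Minimum total cost: 249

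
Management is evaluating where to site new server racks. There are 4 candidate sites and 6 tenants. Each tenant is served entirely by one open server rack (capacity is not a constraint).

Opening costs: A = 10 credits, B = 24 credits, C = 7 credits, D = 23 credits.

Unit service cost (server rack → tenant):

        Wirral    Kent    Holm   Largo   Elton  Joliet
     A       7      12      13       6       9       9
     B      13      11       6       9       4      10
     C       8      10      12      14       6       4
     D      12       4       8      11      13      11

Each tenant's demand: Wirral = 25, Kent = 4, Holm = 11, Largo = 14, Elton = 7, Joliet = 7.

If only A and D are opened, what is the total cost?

Each tenant is assigned to its cheapest site among the open ones.
{A, D}: Wirral→A 7·25=175, Kent→D 4·4=16, Holm→D 8·11=88, Largo→A 6·14=84, Elton→A 9·7=63, Joliet→A 9·7=63. Service 489; fixed 33; total 522.

Total cost: 522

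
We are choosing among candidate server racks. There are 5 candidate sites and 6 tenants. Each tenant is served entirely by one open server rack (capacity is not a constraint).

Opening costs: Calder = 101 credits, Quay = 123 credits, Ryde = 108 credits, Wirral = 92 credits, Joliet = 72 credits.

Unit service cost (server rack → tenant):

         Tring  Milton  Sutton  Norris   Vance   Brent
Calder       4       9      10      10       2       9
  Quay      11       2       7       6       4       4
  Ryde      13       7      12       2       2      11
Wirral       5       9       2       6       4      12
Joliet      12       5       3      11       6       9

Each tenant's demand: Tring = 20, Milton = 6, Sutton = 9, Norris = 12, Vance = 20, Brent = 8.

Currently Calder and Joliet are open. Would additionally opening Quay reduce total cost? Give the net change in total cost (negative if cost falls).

No — net change +17 (cost rises by 17).

Current service cost with {Calder, Joliet}: 369.
Adding Quay: each tenant re-picks its cheapest; new service cost 263, saving 106.
Extra fixed cost: 123. Net change = 123 − 106 = 17.
(Totals: 542 → 559.)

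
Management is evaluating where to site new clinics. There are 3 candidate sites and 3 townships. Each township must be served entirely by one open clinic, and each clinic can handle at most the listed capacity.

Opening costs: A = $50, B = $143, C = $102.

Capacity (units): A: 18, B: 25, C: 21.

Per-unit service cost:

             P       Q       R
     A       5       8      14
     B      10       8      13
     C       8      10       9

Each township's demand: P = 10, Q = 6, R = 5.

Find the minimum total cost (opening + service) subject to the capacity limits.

Open {C}: P→C 8·10=80, Q→C 10·6=60, R→C 9·5=45.
Loads: C carries 21/21. Service 185; fixed 102; total 287.
Next best feasible plan costs 295.

Minimum total cost: 287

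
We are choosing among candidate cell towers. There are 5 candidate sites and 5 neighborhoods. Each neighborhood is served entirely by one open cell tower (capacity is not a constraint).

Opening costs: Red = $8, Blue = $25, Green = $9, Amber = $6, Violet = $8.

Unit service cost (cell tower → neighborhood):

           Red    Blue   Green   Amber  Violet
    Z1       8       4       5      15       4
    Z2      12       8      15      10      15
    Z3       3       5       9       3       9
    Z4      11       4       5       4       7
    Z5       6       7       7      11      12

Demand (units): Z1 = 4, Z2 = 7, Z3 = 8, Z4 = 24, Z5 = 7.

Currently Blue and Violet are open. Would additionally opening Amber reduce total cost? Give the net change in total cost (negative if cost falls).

Current service cost with {Blue, Violet}: 257.
Adding Amber: each neighborhood re-picks its cheapest; new service cost 241, saving 16.
Extra fixed cost: 6. Net change = 6 − 16 = -10.
(Totals: 290 → 280.)

Yes — net change −10 (cost falls by 10).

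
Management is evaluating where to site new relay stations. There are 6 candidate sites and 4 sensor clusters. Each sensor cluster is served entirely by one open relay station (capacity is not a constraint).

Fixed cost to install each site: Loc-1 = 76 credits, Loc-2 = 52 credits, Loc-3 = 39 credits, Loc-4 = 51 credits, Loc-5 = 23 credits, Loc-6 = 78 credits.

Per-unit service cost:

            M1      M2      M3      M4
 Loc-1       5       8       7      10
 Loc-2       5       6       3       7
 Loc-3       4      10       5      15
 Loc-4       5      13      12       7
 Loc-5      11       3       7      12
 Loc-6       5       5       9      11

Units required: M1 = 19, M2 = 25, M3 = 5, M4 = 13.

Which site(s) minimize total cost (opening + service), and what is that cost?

For any fixed open set, each sensor cluster goes to its cheapest open site; total = fixed + service.
{Loc-2, Loc-5}: M1→Loc-2 5·19=95, M2→Loc-5 3·25=75, M3→Loc-2 3·5=15, M4→Loc-2 7·13=91. Service 276; fixed 75; total 351.
{Loc-4, Loc-5}: service 296 + fixed 74 = 370
{Loc-2, Loc-3, Loc-5}: M1→Loc-3 4·19=76, M2→Loc-5 3·25=75, M3→Loc-2 3·5=15, M4→Loc-2 7·13=91. Service 257; fixed 114; total 371.
{Loc-1, Loc-2, Loc-3, Loc-4, Loc-5, Loc-6}: M1→Loc-3 4·19=76, M2→Loc-5 3·25=75, M3→Loc-2 3·5=15, M4→Loc-2 7·13=91. Service 257; fixed 319; total 576.
No other subset beats 351.

Open Loc-2 and Loc-5; minimum total cost 351.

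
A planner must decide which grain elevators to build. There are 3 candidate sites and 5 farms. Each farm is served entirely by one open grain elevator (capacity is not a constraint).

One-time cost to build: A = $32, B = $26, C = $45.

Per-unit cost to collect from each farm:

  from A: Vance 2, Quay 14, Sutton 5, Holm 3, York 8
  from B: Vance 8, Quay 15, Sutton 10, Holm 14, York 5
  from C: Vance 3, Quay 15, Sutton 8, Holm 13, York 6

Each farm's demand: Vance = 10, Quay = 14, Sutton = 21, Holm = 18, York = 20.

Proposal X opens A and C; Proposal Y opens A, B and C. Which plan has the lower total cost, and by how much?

Proposal X: {A, C}: Vance→A 2·10=20, Quay→A 14·14=196, Sutton→A 5·21=105, Holm→A 3·18=54, York→C 6·20=120. Service 495; fixed 77; total 572.
Proposal Y: {A, B, C}: Vance→A 2·10=20, Quay→A 14·14=196, Sutton→A 5·21=105, Holm→A 3·18=54, York→B 5·20=100. Service 475; fixed 103; total 578.
Difference: |572 − 578| = 6.

Proposal X is cheaper by 6.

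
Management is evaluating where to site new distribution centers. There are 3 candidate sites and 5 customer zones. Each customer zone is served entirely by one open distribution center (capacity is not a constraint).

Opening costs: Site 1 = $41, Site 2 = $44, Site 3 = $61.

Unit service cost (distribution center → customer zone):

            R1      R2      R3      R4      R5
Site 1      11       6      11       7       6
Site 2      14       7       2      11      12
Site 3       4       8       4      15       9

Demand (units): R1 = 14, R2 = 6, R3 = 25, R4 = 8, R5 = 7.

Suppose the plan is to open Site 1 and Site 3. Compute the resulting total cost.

Each customer zone is assigned to its cheapest site among the open ones.
{Site 1, Site 3}: R1→Site 3 4·14=56, R2→Site 1 6·6=36, R3→Site 3 4·25=100, R4→Site 1 7·8=56, R5→Site 1 6·7=42. Service 290; fixed 102; total 392.

Total cost: 392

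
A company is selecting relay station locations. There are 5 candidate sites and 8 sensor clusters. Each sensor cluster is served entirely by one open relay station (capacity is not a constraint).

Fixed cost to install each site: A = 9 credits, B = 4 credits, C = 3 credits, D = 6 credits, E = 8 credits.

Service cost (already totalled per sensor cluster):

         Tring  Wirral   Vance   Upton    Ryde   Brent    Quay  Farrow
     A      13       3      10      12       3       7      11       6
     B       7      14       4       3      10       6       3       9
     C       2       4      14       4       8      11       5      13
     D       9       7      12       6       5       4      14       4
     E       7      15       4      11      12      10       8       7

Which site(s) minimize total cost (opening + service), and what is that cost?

For any fixed open set, each sensor cluster goes to its cheapest open site; total = fixed + service.
{B, C, D}: Tring→C 2, Wirral→C 4, Vance→B 4, Upton→B 3, Ryde→D 5, Brent→D 4, Quay→B 3, Farrow→D 4. Service 29; fixed 13; total 42.
{A, B, C}: Tring→C 2, Wirral→A 3, Vance→B 4, Upton→B 3, Ryde→A 3, Brent→B 6, Quay→B 3, Farrow→A 6. Service 30; fixed 16; total 46.
{B, C}: Tring→C 2, Wirral→C 4, Vance→B 4, Upton→B 3, Ryde→C 8, Brent→B 6, Quay→B 3, Farrow→B 9. Service 39; fixed 7; total 46.
{A, B, C, D, E}: Tring→C 2, Wirral→A 3, Vance→B 4, Upton→B 3, Ryde→A 3, Brent→D 4, Quay→B 3, Farrow→D 4. Service 26; fixed 30; total 56.
No other subset beats 42.

Open B, C and D; minimum total cost 42.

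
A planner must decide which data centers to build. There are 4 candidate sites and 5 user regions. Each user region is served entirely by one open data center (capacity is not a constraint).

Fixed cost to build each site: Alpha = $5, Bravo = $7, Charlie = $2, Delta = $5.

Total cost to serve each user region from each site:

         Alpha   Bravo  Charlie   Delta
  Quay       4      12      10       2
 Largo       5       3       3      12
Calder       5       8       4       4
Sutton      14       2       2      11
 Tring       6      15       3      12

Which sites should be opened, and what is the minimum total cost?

For any fixed open set, each user region goes to its cheapest open site; total = fixed + service.
{Charlie, Delta}: Quay→Delta 2, Largo→Charlie 3, Calder→Charlie 4, Sutton→Charlie 2, Tring→Charlie 3. Service 14; fixed 7; total 21.
{Alpha, Charlie}: Quay→Alpha 4, Largo→Charlie 3, Calder→Charlie 4, Sutton→Charlie 2, Tring→Charlie 3. Service 16; fixed 7; total 23.
{Charlie}: Quay→Charlie 10, Largo→Charlie 3, Calder→Charlie 4, Sutton→Charlie 2, Tring→Charlie 3. Service 22; fixed 2; total 24.
{Alpha, Bravo, Charlie, Delta}: Quay→Delta 2, Largo→Bravo 3, Calder→Charlie 4, Sutton→Bravo 2, Tring→Charlie 3. Service 14; fixed 19; total 33.
No other subset beats 21.

Open Charlie and Delta; minimum total cost 21.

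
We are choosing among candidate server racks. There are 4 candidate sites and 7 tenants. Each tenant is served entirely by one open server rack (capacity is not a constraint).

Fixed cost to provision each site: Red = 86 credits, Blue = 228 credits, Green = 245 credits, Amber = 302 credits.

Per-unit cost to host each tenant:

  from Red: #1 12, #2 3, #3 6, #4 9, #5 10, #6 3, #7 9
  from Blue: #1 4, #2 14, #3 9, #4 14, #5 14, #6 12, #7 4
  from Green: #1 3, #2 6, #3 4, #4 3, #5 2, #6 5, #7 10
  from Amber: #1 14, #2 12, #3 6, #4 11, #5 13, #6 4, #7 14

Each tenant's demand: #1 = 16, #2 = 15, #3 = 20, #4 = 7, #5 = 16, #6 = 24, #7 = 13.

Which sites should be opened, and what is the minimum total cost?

For any fixed open set, each tenant goes to its cheapest open site; total = fixed + service.
{Red, Green}: #1→Green 3·16=48, #2→Red 3·15=45, #3→Green 4·20=80, #4→Green 3·7=21, #5→Green 2·16=32, #6→Red 3·24=72, #7→Red 9·13=117. Service 415; fixed 331; total 746.
{Green}: service 521 + fixed 245 = 766
{Red}: #1→Red 12·16=192, #2→Red 3·15=45, #3→Red 6·20=120, #4→Red 9·7=63, #5→Red 10·16=160, #6→Red 3·24=72, #7→Red 9·13=117. Service 769; fixed 86; total 855.
{Red, Blue, Green, Amber}: #1→Green 3·16=48, #2→Red 3·15=45, #3→Green 4·20=80, #4→Green 3·7=21, #5→Green 2·16=32, #6→Red 3·24=72, #7→Blue 4·13=52. Service 350; fixed 861; total 1211.
(All 15 nonempty subsets were checked; Red and Green is lowest.)

Open Red and Green; minimum total cost 746.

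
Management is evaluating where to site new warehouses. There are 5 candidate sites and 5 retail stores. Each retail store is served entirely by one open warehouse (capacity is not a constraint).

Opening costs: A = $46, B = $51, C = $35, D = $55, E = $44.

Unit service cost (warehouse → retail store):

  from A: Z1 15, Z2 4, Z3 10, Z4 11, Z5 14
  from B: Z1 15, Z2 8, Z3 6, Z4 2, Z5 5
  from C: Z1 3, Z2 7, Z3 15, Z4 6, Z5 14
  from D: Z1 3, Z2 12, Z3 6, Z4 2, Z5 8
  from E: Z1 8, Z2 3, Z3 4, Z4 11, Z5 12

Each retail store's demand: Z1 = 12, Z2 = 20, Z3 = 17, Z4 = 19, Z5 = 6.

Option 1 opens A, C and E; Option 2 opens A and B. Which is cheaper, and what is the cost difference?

Option 1: {A, C, E}: Z1→C 3·12=36, Z2→E 3·20=60, Z3→E 4·17=68, Z4→C 6·19=114, Z5→E 12·6=72. Service 350; fixed 125; total 475.
Option 2: {A, B}: Z1→A 15·12=180, Z2→A 4·20=80, Z3→B 6·17=102, Z4→B 2·19=38, Z5→B 5·6=30. Service 430; fixed 97; total 527.
Difference: |475 − 527| = 52.

Option 1 is cheaper by 52.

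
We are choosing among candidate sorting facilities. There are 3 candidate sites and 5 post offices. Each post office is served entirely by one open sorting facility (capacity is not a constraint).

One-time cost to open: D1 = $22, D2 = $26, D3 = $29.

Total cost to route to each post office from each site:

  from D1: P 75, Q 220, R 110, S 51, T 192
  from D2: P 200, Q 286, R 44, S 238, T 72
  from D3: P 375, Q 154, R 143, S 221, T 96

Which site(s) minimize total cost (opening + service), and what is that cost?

For any fixed open set, each post office goes to its cheapest open site; total = fixed + service.
{D1, D2, D3}: P→D1 75, Q→D3 154, R→D2 44, S→D1 51, T→D2 72. Service 396; fixed 77; total 473.
{D1, D2}: service 462 + fixed 48 = 510
{D1, D3}: service 486 + fixed 51 = 537
{D1}: service 648 + fixed 22 = 670
No other subset beats 473.

Open D1, D2 and D3; minimum total cost 473.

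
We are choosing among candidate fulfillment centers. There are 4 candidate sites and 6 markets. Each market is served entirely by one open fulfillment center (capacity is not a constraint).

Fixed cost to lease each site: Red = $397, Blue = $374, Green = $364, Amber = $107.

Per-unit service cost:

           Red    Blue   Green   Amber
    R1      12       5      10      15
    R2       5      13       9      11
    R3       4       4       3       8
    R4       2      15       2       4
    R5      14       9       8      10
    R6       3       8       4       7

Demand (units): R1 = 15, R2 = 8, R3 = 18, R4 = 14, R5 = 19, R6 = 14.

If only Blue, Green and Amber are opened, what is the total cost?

Each market is assigned to its cheapest site among the open ones.
{Blue, Green, Amber}: R1→Blue 5·15=75, R2→Green 9·8=72, R3→Green 3·18=54, R4→Green 2·14=28, R5→Green 8·19=152, R6→Green 4·14=56. Service 437; fixed 845; total 1282.

Total cost: 1282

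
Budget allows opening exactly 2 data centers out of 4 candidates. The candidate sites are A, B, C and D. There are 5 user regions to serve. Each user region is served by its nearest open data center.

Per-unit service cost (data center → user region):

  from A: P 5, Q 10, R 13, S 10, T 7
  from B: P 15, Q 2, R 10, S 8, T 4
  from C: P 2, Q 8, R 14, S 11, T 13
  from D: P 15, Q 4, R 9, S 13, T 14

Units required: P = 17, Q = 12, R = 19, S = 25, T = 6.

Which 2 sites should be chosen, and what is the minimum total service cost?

Choose B and C; total service cost 472.

With exactly 2 open, each user region uses its cheapest among the chosen.
{B, C}: P→C 2·17=34, Q→B 2·12=24, R→B 10·19=190, S→B 8·25=200, T→B 4·6=24. Service cost 472.
{A, B}: service cost 523
{A, D}: service cost 596
Among all 6 size-2 choices, {B, C} is lowest.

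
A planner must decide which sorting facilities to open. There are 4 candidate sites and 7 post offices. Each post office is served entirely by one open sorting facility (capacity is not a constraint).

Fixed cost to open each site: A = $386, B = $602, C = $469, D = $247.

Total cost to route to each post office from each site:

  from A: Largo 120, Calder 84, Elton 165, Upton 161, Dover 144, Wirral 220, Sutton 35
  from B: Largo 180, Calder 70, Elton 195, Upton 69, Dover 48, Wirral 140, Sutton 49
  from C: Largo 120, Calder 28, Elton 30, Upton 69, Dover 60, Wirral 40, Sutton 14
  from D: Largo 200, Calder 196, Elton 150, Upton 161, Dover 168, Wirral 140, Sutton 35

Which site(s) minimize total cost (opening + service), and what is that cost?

Open C only; minimum total cost 830.

For any fixed open set, each post office goes to its cheapest open site; total = fixed + service.
{C}: Largo→C 120, Calder→C 28, Elton→C 30, Upton→C 69, Dover→C 60, Wirral→C 40, Sutton→C 14. Service 361; fixed 469; total 830.
{C, D}: Largo→C 120, Calder→C 28, Elton→C 30, Upton→C 69, Dover→C 60, Wirral→C 40, Sutton→C 14. Service 361; fixed 716; total 1077.
{A, C}: service 361 + fixed 855 = 1216
{A, B, C, D}: Largo→A 120, Calder→C 28, Elton→C 30, Upton→B 69, Dover→B 48, Wirral→C 40, Sutton→C 14. Service 349; fixed 1704; total 2053.
No other subset beats 830.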